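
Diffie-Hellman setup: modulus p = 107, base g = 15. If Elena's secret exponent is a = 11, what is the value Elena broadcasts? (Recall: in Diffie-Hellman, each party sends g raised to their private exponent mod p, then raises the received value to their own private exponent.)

26

Public value = 15^11 (mod 107).
15^1 ≡ 15 (mod 107)
15^2 = (15^1)^2 ≡ 15^2 = 225 ≡ 11 (mod 107)
15^4 = (15^2)^2 ≡ 11^2 = 121 ≡ 14 (mod 107)
15^8 = (15^4)^2 ≡ 14^2 = 196 ≡ 89 (mod 107)
15^11 = 15^8 · 15^2 · 15^1 ≡ 89 · 11 · 15 ≡ 26 (mod 107).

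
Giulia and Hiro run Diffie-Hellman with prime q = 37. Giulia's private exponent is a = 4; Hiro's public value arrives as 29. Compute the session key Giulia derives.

Shared key K = 29^4 mod 37.
29^1 ≡ 29 (mod 37)
29^2 = (29^1)^2 ≡ 29^2 = 841 ≡ 27 (mod 37)
29^4 = (29^2)^2 ≡ 27^2 = 729 ≡ 26 (mod 37)

26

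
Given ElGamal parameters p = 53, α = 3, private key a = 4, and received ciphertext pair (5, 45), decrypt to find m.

20

Shared mask s = c₁^a mod p = 5^4 mod 53.
5^1 ≡ 5 (mod 53)
5^2 = (5^1)^2 ≡ 5^2 = 25 ≡ 25 (mod 53)
5^4 = (5^2)^2 ≡ 25^2 = 625 ≡ 42 (mod 53)
So s = 42; s⁻¹ ≡ 24 (mod 53).
m = c₂ · s⁻¹ mod 53 = 45 · 24 mod 53 = 20.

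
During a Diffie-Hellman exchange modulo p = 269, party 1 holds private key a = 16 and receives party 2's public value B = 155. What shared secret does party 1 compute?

166

Shared key K = 155^16 mod 269.
155^1 ≡ 155 (mod 269)
155^2 = (155^1)^2 ≡ 155^2 = 24025 ≡ 84 (mod 269)
155^4 = (155^2)^2 ≡ 84^2 = 7056 ≡ 62 (mod 269)
155^8 = (155^4)^2 ≡ 62^2 = 3844 ≡ 78 (mod 269)
155^16 = (155^8)^2 ≡ 78^2 = 6084 ≡ 166 (mod 269)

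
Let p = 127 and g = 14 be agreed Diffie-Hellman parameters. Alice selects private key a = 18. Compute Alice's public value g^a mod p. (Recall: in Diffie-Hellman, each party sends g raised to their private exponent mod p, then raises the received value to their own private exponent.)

Public value = 14^18 mod 127.
14^1 ≡ 14 (mod 127)
14^2 = (14^1)^2 ≡ 14^2 = 196 ≡ 69 (mod 127)
14^4 = (14^2)^2 ≡ 69^2 = 4761 ≡ 62 (mod 127)
14^8 = (14^4)^2 ≡ 62^2 = 3844 ≡ 34 (mod 127)
14^16 = (14^8)^2 ≡ 34^2 = 1156 ≡ 13 (mod 127)
14^18 = 14^16 · 14^2 ≡ 13 · 69 ≡ 8 (mod 127).

8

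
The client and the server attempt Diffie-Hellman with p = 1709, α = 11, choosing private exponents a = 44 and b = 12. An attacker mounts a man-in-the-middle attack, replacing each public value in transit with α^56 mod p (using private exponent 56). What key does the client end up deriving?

The client receives an attacker's public value M = 11^56 mod 1709 instead of the honest one.
11^1 ≡ 11 (mod 1709)
11^2 = (11^1)^2 ≡ 11^2 = 121 ≡ 121 (mod 1709)
11^4 = (11^2)^2 ≡ 121^2 = 14641 ≡ 969 (mod 1709)
11^8 = (11^4)^2 ≡ 969^2 = 938961 ≡ 720 (mod 1709)
11^16 = (11^8)^2 ≡ 720^2 = 518400 ≡ 573 (mod 1709)
11^32 = (11^16)^2 ≡ 573^2 = 328329 ≡ 201 (mod 1709)
11^56 = 11^32 · 11^16 · 11^8 ≡ 201 · 573 · 720 ≡ 462 (mod 1709).
So M = 462. The client computes K = M^44 mod 1709.
462^1 ≡ 462 (mod 1709)
462^2 = (462^1)^2 ≡ 462^2 = 213444 ≡ 1528 (mod 1709)
462^4 = (462^2)^2 ≡ 1528^2 = 2334784 ≡ 290 (mod 1709)
462^8 = (462^4)^2 ≡ 290^2 = 84100 ≡ 359 (mod 1709)
462^16 = (462^8)^2 ≡ 359^2 = 128881 ≡ 706 (mod 1709)
462^32 = (462^16)^2 ≡ 706^2 = 498436 ≡ 1117 (mod 1709)
462^44 = 462^32 · 462^8 · 462^4 ≡ 1117 · 359 · 290 ≡ 256 (mod 1709).

256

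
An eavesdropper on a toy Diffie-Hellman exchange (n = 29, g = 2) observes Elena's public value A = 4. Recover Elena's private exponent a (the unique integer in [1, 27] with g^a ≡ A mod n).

2

Try successive powers of 2 modulo 29:
2^1 ≡ 2
2^2 ≡ 4
Found: a = 2.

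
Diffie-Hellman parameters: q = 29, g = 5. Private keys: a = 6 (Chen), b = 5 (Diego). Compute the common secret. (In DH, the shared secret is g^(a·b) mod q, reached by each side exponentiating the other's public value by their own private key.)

25

Diego sends B = g^b mod q = 5^5 mod 29.
5^1 ≡ 5 (mod 29)
5^2 = (5^1)^2 ≡ 5^2 = 25 ≡ 25 (mod 29)
5^4 = (5^2)^2 ≡ 25^2 = 625 ≡ 16 (mod 29)
5^5 = 5^4 · 5^1 ≡ 16 · 5 ≡ 22 (mod 29).
So B = 22. Chen then computes K = B^a mod q = 22^6 mod 29.
22^1 ≡ 22 (mod 29)
22^2 = (22^1)^2 ≡ 22^2 = 484 ≡ 20 (mod 29)
22^4 = (22^2)^2 ≡ 20^2 = 400 ≡ 23 (mod 29)
22^6 = 22^4 · 22^2 ≡ 23 · 20 ≡ 25 (mod 29).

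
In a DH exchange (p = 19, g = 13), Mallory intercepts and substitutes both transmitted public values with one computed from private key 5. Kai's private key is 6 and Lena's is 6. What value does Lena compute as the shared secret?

Lena receives Mallory's public value M = 13^5 mod 19 instead of the honest one.
13^1 ≡ 13 (mod 19)
13^2 = (13^1)^2 ≡ 13^2 = 169 ≡ 17 (mod 19)
13^4 = (13^2)^2 ≡ 17^2 = 289 ≡ 4 (mod 19)
13^5 = 13^4 · 13^1 ≡ 4 · 13 ≡ 14 (mod 19).
So M = 14. Lena computes K = M^6 mod 19.
14^1 ≡ 14 (mod 19)
14^2 = (14^1)^2 ≡ 14^2 = 196 ≡ 6 (mod 19)
14^4 = (14^2)^2 ≡ 6^2 = 36 ≡ 17 (mod 19)
14^6 = 14^4 · 14^2 ≡ 17 · 6 ≡ 7 (mod 19).

7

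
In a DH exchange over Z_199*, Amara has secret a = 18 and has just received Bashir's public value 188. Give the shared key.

103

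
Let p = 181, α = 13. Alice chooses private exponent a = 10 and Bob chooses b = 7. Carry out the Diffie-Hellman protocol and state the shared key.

65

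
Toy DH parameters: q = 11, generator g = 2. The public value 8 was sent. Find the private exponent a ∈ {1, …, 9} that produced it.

Try successive powers of 2 modulo 11:
2^1 ≡ 2
2^2 ≡ 4
2^3 ≡ 8
Found: a = 3.

3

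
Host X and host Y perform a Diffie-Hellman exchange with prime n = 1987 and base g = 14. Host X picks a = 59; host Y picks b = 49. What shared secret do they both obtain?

Host Y sends B = g^b mod n = 14^49 mod 1987.
14^1 ≡ 14 (mod 1987)
14^2 = (14^1)^2 ≡ 14^2 = 196 ≡ 196 (mod 1987)
14^4 = (14^2)^2 ≡ 196^2 = 38416 ≡ 663 (mod 1987)
14^8 = (14^4)^2 ≡ 663^2 = 439569 ≡ 442 (mod 1987)
14^16 = (14^8)^2 ≡ 442^2 = 195364 ≡ 638 (mod 1987)
14^32 = (14^16)^2 ≡ 638^2 = 407044 ≡ 1696 (mod 1987)
14^49 = 14^32 · 14^16 · 14^1 ≡ 1696 · 638 · 14 ≡ 1771 (mod 1987).
So B = 1771. Host X then computes K = B^a mod n = 1771^59 mod 1987.
1771^1 ≡ 1771 (mod 1987)
1771^2 = (1771^1)^2 ≡ 1771^2 = 3136441 ≡ 955 (mod 1987)
1771^4 = (1771^2)^2 ≡ 955^2 = 912025 ≡ 1979 (mod 1987)
1771^8 = (1771^4)^2 ≡ 1979^2 = 3916441 ≡ 64 (mod 1987)
1771^16 = (1771^8)^2 ≡ 64^2 = 4096 ≡ 122 (mod 1987)
1771^32 = (1771^16)^2 ≡ 122^2 = 14884 ≡ 975 (mod 1987)
1771^59 = 1771^32 · 1771^16 · 1771^8 · 1771^2 · 1771^1 ≡ 975 · 122 · 64 · 955 · 1771 ≡ 1347 (mod 1987).

1347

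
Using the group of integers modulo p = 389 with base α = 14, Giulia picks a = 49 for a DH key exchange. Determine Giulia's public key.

Public value = 14^49 (mod 389).
14^1 ≡ 14 (mod 389)
14^2 = (14^1)^2 ≡ 14^2 = 196 ≡ 196 (mod 389)
14^4 = (14^2)^2 ≡ 196^2 = 38416 ≡ 294 (mod 389)
14^8 = (14^4)^2 ≡ 294^2 = 86436 ≡ 78 (mod 389)
14^16 = (14^8)^2 ≡ 78^2 = 6084 ≡ 249 (mod 389)
14^32 = (14^16)^2 ≡ 249^2 = 62001 ≡ 150 (mod 389)
14^49 = 14^32 · 14^16 · 14^1 ≡ 150 · 249 · 14 ≡ 84 (mod 389).

84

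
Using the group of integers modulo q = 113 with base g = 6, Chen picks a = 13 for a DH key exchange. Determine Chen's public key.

Public value = 6^13 (mod 113).
6^1 ≡ 6 (mod 113)
6^2 = (6^1)^2 ≡ 6^2 = 36 ≡ 36 (mod 113)
6^4 = (6^2)^2 ≡ 36^2 = 1296 ≡ 53 (mod 113)
6^8 = (6^4)^2 ≡ 53^2 = 2809 ≡ 97 (mod 113)
6^13 = 6^8 · 6^4 · 6^1 ≡ 97 · 53 · 6 ≡ 110 (mod 113).

110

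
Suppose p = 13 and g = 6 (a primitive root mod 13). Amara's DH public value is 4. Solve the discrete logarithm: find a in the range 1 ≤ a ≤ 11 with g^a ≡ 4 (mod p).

10

Try successive powers of 6 modulo 13:
6^1 ≡ 6
6^2 ≡ 10
6^3 ≡ 8
6^4 ≡ 9
6^5 ≡ 2
6^6 ≡ 12
6^7 ≡ 7
6^8 ≡ 3
6^9 ≡ 5
6^10 ≡ 4
Found: a = 10.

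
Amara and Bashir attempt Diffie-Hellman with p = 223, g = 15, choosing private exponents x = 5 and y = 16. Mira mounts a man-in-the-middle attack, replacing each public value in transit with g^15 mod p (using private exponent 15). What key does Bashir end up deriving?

Bashir receives Mira's public value M = 15^15 mod 223 instead of the honest one.
15^1 ≡ 15 (mod 223)
15^2 = (15^1)^2 ≡ 15^2 = 225 ≡ 2 (mod 223)
15^4 = (15^2)^2 ≡ 2^2 = 4 ≡ 4 (mod 223)
15^8 = (15^4)^2 ≡ 4^2 = 16 ≡ 16 (mod 223)
15^15 = 15^8 · 15^4 · 15^2 · 15^1 ≡ 16 · 4 · 2 · 15 ≡ 136 (mod 223).
So M = 136. Bashir computes K = M^16 mod 223.
136^1 ≡ 136 (mod 223)
136^2 = (136^1)^2 ≡ 136^2 = 18496 ≡ 210 (mod 223)
136^4 = (136^2)^2 ≡ 210^2 = 44100 ≡ 169 (mod 223)
136^8 = (136^4)^2 ≡ 169^2 = 28561 ≡ 17 (mod 223)
136^16 = (136^8)^2 ≡ 17^2 = 289 ≡ 66 (mod 223)

66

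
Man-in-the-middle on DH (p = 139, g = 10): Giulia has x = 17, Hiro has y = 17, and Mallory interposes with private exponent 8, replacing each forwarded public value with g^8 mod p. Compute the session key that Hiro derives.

Hiro receives Mallory's public value M = 10^8 mod 139 instead of the honest one.
10^1 ≡ 10 (mod 139)
10^2 = (10^1)^2 ≡ 10^2 = 100 ≡ 100 (mod 139)
10^4 = (10^2)^2 ≡ 100^2 = 10000 ≡ 131 (mod 139)
10^8 = (10^4)^2 ≡ 131^2 = 17161 ≡ 64 (mod 139)
So M = 64. Hiro computes K = M^17 mod 139.
64^1 ≡ 64 (mod 139)
64^2 = (64^1)^2 ≡ 64^2 = 4096 ≡ 65 (mod 139)
64^4 = (64^2)^2 ≡ 65^2 = 4225 ≡ 55 (mod 139)
64^8 = (64^4)^2 ≡ 55^2 = 3025 ≡ 106 (mod 139)
64^16 = (64^8)^2 ≡ 106^2 = 11236 ≡ 116 (mod 139)
64^17 = 64^16 · 64^1 ≡ 116 · 64 ≡ 57 (mod 139).

57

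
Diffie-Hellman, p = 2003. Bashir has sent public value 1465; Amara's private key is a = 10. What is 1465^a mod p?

Shared key K = 1465^10 mod 2003.
1465^1 ≡ 1465 (mod 2003)
1465^2 = (1465^1)^2 ≡ 1465^2 = 2146225 ≡ 1012 (mod 2003)
1465^4 = (1465^2)^2 ≡ 1012^2 = 1024144 ≡ 611 (mod 2003)
1465^8 = (1465^4)^2 ≡ 611^2 = 373321 ≡ 763 (mod 2003)
1465^10 = 1465^8 · 1465^2 ≡ 763 · 1012 ≡ 1001 (mod 2003).

1001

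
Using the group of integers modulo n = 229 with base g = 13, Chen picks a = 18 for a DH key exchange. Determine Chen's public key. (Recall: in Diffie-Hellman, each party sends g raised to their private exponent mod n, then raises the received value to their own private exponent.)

202

Public value = 13^{18} \pmod{229}.
13^1 ≡ 13 (mod 229)
13^2 = (13^1)^2 ≡ 13^2 = 169 ≡ 169 (mod 229)
13^4 = (13^2)^2 ≡ 169^2 = 28561 ≡ 165 (mod 229)
13^8 = (13^4)^2 ≡ 165^2 = 27225 ≡ 203 (mod 229)
13^16 = (13^8)^2 ≡ 203^2 = 41209 ≡ 218 (mod 229)
13^18 = 13^16 · 13^2 ≡ 218 · 169 ≡ 202 (mod 229).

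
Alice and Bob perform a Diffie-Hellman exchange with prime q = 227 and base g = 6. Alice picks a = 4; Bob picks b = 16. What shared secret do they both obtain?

Bob sends B = g^b mod q = 6^16 mod 227.
6^1 ≡ 6 (mod 227)
6^2 = (6^1)^2 ≡ 6^2 = 36 ≡ 36 (mod 227)
6^4 = (6^2)^2 ≡ 36^2 = 1296 ≡ 161 (mod 227)
6^8 = (6^4)^2 ≡ 161^2 = 25921 ≡ 43 (mod 227)
6^16 = (6^8)^2 ≡ 43^2 = 1849 ≡ 33 (mod 227)
So B = 33. Alice then computes K = B^a mod q = 33^4 mod 227.
33^1 ≡ 33 (mod 227)
33^2 = (33^1)^2 ≡ 33^2 = 1089 ≡ 181 (mod 227)
33^4 = (33^2)^2 ≡ 181^2 = 32761 ≡ 73 (mod 227)

73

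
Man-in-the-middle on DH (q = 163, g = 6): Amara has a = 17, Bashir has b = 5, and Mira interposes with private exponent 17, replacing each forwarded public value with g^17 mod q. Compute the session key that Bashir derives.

155

Bashir receives Mira's public value M = 6^17 mod 163 instead of the honest one.
6^1 ≡ 6 (mod 163)
6^2 = (6^1)^2 ≡ 6^2 = 36 ≡ 36 (mod 163)
6^4 = (6^2)^2 ≡ 36^2 = 1296 ≡ 155 (mod 163)
6^8 = (6^4)^2 ≡ 155^2 = 24025 ≡ 64 (mod 163)
6^16 = (6^8)^2 ≡ 64^2 = 4096 ≡ 21 (mod 163)
6^17 = 6^16 · 6^1 ≡ 21 · 6 ≡ 126 (mod 163).
So M = 126. Bashir computes K = M^5 mod 163.
126^1 ≡ 126 (mod 163)
126^2 = (126^1)^2 ≡ 126^2 = 15876 ≡ 65 (mod 163)
126^4 = (126^2)^2 ≡ 65^2 = 4225 ≡ 150 (mod 163)
126^5 = 126^4 · 126^1 ≡ 150 · 126 ≡ 155 (mod 163).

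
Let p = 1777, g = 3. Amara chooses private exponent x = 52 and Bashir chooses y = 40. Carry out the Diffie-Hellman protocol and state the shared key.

675

Bashir sends B = g^y mod p = 3^40 mod 1777.
3^1 ≡ 3 (mod 1777)
3^2 = (3^1)^2 ≡ 3^2 = 9 ≡ 9 (mod 1777)
3^4 = (3^2)^2 ≡ 9^2 = 81 ≡ 81 (mod 1777)
3^8 = (3^4)^2 ≡ 81^2 = 6561 ≡ 1230 (mod 1777)
3^16 = (3^8)^2 ≡ 1230^2 = 1512900 ≡ 673 (mod 1777)
3^32 = (3^16)^2 ≡ 673^2 = 452929 ≡ 1571 (mod 1777)
3^40 = 3^32 · 3^8 ≡ 1571 · 1230 ≡ 731 (mod 1777).
So B = 731. Amara then computes K = B^x mod p = 731^52 mod 1777.
731^1 ≡ 731 (mod 1777)
731^2 = (731^1)^2 ≡ 731^2 = 534361 ≡ 1261 (mod 1777)
731^4 = (731^2)^2 ≡ 1261^2 = 1590121 ≡ 1483 (mod 1777)
731^8 = (731^4)^2 ≡ 1483^2 = 2199289 ≡ 1140 (mod 1777)
731^16 = (731^8)^2 ≡ 1140^2 = 1299600 ≡ 613 (mod 1777)
731^32 = (731^16)^2 ≡ 613^2 = 375769 ≡ 822 (mod 1777)
731^52 = 731^32 · 731^16 · 731^4 ≡ 822 · 613 · 1483 ≡ 675 (mod 1777).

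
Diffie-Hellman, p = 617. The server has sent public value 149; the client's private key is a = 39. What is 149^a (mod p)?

498

Shared key K = 149^39 mod 617.
149^1 ≡ 149 (mod 617)
149^2 = (149^1)^2 ≡ 149^2 = 22201 ≡ 606 (mod 617)
149^4 = (149^2)^2 ≡ 606^2 = 367236 ≡ 121 (mod 617)
149^8 = (149^4)^2 ≡ 121^2 = 14641 ≡ 450 (mod 617)
149^16 = (149^8)^2 ≡ 450^2 = 202500 ≡ 124 (mod 617)
149^32 = (149^16)^2 ≡ 124^2 = 15376 ≡ 568 (mod 617)
149^39 = 149^32 · 149^4 · 149^2 · 149^1 ≡ 568 · 121 · 606 · 149 ≡ 498 (mod 617).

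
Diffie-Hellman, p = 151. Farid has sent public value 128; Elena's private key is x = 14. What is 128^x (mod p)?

Shared key K = 128^14 mod 151.
128^1 ≡ 128 (mod 151)
128^2 = (128^1)^2 ≡ 128^2 = 16384 ≡ 76 (mod 151)
128^4 = (128^2)^2 ≡ 76^2 = 5776 ≡ 38 (mod 151)
128^8 = (128^4)^2 ≡ 38^2 = 1444 ≡ 85 (mod 151)
128^14 = 128^8 · 128^4 · 128^2 ≡ 85 · 38 · 76 ≡ 105 (mod 151).

105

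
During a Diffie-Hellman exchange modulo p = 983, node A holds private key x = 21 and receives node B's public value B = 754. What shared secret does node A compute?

Shared key K = 754^21 mod 983.
754^1 ≡ 754 (mod 983)
754^2 = (754^1)^2 ≡ 754^2 = 568516 ≡ 342 (mod 983)
754^4 = (754^2)^2 ≡ 342^2 = 116964 ≡ 970 (mod 983)
754^8 = (754^4)^2 ≡ 970^2 = 940900 ≡ 169 (mod 983)
754^16 = (754^8)^2 ≡ 169^2 = 28561 ≡ 54 (mod 983)
754^21 = 754^16 · 754^4 · 754^1 ≡ 54 · 970 · 754 ≡ 529 (mod 983).

529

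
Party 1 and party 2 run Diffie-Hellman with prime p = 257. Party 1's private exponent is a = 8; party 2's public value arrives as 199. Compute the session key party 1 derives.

225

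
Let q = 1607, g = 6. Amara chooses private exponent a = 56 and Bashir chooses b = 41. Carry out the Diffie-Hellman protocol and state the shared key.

1418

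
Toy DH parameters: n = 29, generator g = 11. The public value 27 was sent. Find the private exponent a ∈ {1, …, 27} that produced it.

Try successive powers of 11 modulo 29:
11^1 ≡ 11
11^2 ≡ 5
11^3 ≡ 26
11^4 ≡ 25
11^5 ≡ 14
11^6 ≡ 9
11^7 ≡ 12
11^8 ≡ 16
11^9 ≡ 2
11^10 ≡ 22
11^11 ≡ 10
11^12 ≡ 23
11^13 ≡ 21
11^14 ≡ 28
11^15 ≡ 18
11^16 ≡ 24
11^17 ≡ 3
11^18 ≡ 4
11^19 ≡ 15
11^20 ≡ 20
11^21 ≡ 17
11^22 ≡ 13
11^23 ≡ 27
Found: a = 23.

23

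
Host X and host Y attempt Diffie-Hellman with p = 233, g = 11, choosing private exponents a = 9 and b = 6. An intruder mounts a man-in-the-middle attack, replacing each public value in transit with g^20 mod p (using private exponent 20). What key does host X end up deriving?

159

Host X receives an intruder's public value M = 11^20 mod 233 instead of the honest one.
11^1 ≡ 11 (mod 233)
11^2 = (11^1)^2 ≡ 11^2 = 121 ≡ 121 (mod 233)
11^4 = (11^2)^2 ≡ 121^2 = 14641 ≡ 195 (mod 233)
11^8 = (11^4)^2 ≡ 195^2 = 38025 ≡ 46 (mod 233)
11^16 = (11^8)^2 ≡ 46^2 = 2116 ≡ 19 (mod 233)
11^20 = 11^16 · 11^4 ≡ 19 · 195 ≡ 210 (mod 233).
So M = 210. Host X computes K = M^9 mod 233.
210^1 ≡ 210 (mod 233)
210^2 = (210^1)^2 ≡ 210^2 = 44100 ≡ 63 (mod 233)
210^4 = (210^2)^2 ≡ 63^2 = 3969 ≡ 8 (mod 233)
210^8 = (210^4)^2 ≡ 8^2 = 64 ≡ 64 (mod 233)
210^9 = 210^8 · 210^1 ≡ 64 · 210 ≡ 159 (mod 233).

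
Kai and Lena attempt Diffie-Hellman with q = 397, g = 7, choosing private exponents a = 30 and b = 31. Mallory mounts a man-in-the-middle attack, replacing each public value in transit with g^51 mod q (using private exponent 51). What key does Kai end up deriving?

Kai receives Mallory's public value M = 7^51 mod 397 instead of the honest one.
7^1 ≡ 7 (mod 397)
7^2 = (7^1)^2 ≡ 7^2 = 49 ≡ 49 (mod 397)
7^4 = (7^2)^2 ≡ 49^2 = 2401 ≡ 19 (mod 397)
7^8 = (7^4)^2 ≡ 19^2 = 361 ≡ 361 (mod 397)
7^16 = (7^8)^2 ≡ 361^2 = 130321 ≡ 105 (mod 397)
7^32 = (7^16)^2 ≡ 105^2 = 11025 ≡ 306 (mod 397)
7^51 = 7^32 · 7^16 · 7^2 · 7^1 ≡ 306 · 105 · 49 · 7 ≡ 267 (mod 397).
So M = 267. Kai computes K = M^30 mod 397.
267^1 ≡ 267 (mod 397)
267^2 = (267^1)^2 ≡ 267^2 = 71289 ≡ 226 (mod 397)
267^4 = (267^2)^2 ≡ 226^2 = 51076 ≡ 260 (mod 397)
267^8 = (267^4)^2 ≡ 260^2 = 67600 ≡ 110 (mod 397)
267^16 = (267^8)^2 ≡ 110^2 = 12100 ≡ 190 (mod 397)
267^30 = 267^16 · 267^8 · 267^4 · 267^2 ≡ 190 · 110 · 260 · 226 ≡ 230 (mod 397).

230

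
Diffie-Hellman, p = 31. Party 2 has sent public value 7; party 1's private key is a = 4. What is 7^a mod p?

14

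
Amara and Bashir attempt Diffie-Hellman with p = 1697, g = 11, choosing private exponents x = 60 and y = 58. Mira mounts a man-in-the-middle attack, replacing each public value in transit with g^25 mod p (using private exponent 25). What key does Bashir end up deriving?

1293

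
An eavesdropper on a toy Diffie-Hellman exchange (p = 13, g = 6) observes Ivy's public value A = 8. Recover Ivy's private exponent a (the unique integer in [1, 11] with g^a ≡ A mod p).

Try successive powers of 6 modulo 13:
6^1 ≡ 6
6^2 ≡ 10
6^3 ≡ 8
Found: a = 3.

3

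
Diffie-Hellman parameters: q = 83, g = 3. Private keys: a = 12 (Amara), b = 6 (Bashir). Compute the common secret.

30

Amara sends A = g^a mod q = 3^12 mod 83.
3^1 ≡ 3 (mod 83)
3^2 = (3^1)^2 ≡ 3^2 = 9 ≡ 9 (mod 83)
3^4 = (3^2)^2 ≡ 9^2 = 81 ≡ 81 (mod 83)
3^8 = (3^4)^2 ≡ 81^2 = 6561 ≡ 4 (mod 83)
3^12 = 3^8 · 3^4 ≡ 4 · 81 ≡ 75 (mod 83).
So A = 75. Bashir then computes K = A^b mod q = 75^6 mod 83.
75^1 ≡ 75 (mod 83)
75^2 = (75^1)^2 ≡ 75^2 = 5625 ≡ 64 (mod 83)
75^4 = (75^2)^2 ≡ 64^2 = 4096 ≡ 29 (mod 83)
75^6 = 75^4 · 75^2 ≡ 29 · 64 ≡ 30 (mod 83).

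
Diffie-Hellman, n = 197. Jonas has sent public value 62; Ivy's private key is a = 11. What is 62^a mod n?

Shared key K = 62^11 mod 197.
62^1 ≡ 62 (mod 197)
62^2 = (62^1)^2 ≡ 62^2 = 3844 ≡ 101 (mod 197)
62^4 = (62^2)^2 ≡ 101^2 = 10201 ≡ 154 (mod 197)
62^8 = (62^4)^2 ≡ 154^2 = 23716 ≡ 76 (mod 197)
62^11 = 62^8 · 62^2 · 62^1 ≡ 76 · 101 · 62 ≡ 157 (mod 197).

157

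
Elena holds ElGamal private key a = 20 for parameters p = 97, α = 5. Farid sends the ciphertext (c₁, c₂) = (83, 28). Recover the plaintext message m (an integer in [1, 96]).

Shared mask s = c₁^a mod p = 83^20 mod 97.
83^1 ≡ 83 (mod 97)
83^2 = (83^1)^2 ≡ 83^2 = 6889 ≡ 2 (mod 97)
83^4 = (83^2)^2 ≡ 2^2 = 4 ≡ 4 (mod 97)
83^8 = (83^4)^2 ≡ 4^2 = 16 ≡ 16 (mod 97)
83^16 = (83^8)^2 ≡ 16^2 = 256 ≡ 62 (mod 97)
83^20 = 83^16 · 83^4 ≡ 62 · 4 ≡ 54 (mod 97).
So s = 54; s⁻¹ ≡ 9 (mod 97).
m = c₂ · s⁻¹ mod 97 = 28 · 9 mod 97 = 58.

58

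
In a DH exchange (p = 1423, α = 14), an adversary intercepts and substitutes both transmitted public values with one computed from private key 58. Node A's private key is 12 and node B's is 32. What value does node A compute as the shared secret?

Node A receives an adversary's public value M = 14^58 mod 1423 instead of the honest one.
14^1 ≡ 14 (mod 1423)
14^2 = (14^1)^2 ≡ 14^2 = 196 ≡ 196 (mod 1423)
14^4 = (14^2)^2 ≡ 196^2 = 38416 ≡ 1418 (mod 1423)
14^8 = (14^4)^2 ≡ 1418^2 = 2010724 ≡ 25 (mod 1423)
14^16 = (14^8)^2 ≡ 25^2 = 625 ≡ 625 (mod 1423)
14^32 = (14^16)^2 ≡ 625^2 = 390625 ≡ 723 (mod 1423)
14^58 = 14^32 · 14^16 · 14^8 · 14^2 ≡ 723 · 625 · 25 · 196 ≡ 923 (mod 1423).
So M = 923. Node A computes K = M^12 mod 1423.
923^1 ≡ 923 (mod 1423)
923^2 = (923^1)^2 ≡ 923^2 = 851929 ≡ 975 (mod 1423)
923^4 = (923^2)^2 ≡ 975^2 = 950625 ≡ 61 (mod 1423)
923^8 = (923^4)^2 ≡ 61^2 = 3721 ≡ 875 (mod 1423)
923^12 = 923^8 · 923^4 ≡ 875 · 61 ≡ 724 (mod 1423).

724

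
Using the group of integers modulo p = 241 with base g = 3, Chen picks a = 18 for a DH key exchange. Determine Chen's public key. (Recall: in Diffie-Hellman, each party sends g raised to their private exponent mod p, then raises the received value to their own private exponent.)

216

Public value = 3^18 mod 241.
3^1 ≡ 3 (mod 241)
3^2 = (3^1)^2 ≡ 3^2 = 9 ≡ 9 (mod 241)
3^4 = (3^2)^2 ≡ 9^2 = 81 ≡ 81 (mod 241)
3^8 = (3^4)^2 ≡ 81^2 = 6561 ≡ 54 (mod 241)
3^16 = (3^8)^2 ≡ 54^2 = 2916 ≡ 24 (mod 241)
3^18 = 3^16 · 3^2 ≡ 24 · 9 ≡ 216 (mod 241).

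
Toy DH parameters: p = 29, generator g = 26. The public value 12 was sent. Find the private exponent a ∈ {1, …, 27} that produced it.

21

Try successive powers of 26 modulo 29:
26^1 ≡ 26
26^2 ≡ 9
26^3 ≡ 2
26^4 ≡ 23
26^5 ≡ 18
26^6 ≡ 4
26^7 ≡ 17
26^8 ≡ 7
26^9 ≡ 8
26^10 ≡ 5
26^11 ≡ 14
26^12 ≡ 16
26^13 ≡ 10
26^14 ≡ 28
26^15 ≡ 3
26^16 ≡ 20
26^17 ≡ 27
26^18 ≡ 6
26^19 ≡ 11
26^20 ≡ 25
26^21 ≡ 12
Found: a = 21.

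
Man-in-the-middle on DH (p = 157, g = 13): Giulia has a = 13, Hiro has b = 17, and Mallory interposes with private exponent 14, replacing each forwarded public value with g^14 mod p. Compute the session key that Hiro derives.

144

Hiro receives Mallory's public value M = 13^14 mod 157 instead of the honest one.
13^1 ≡ 13 (mod 157)
13^2 = (13^1)^2 ≡ 13^2 = 169 ≡ 12 (mod 157)
13^4 = (13^2)^2 ≡ 12^2 = 144 ≡ 144 (mod 157)
13^8 = (13^4)^2 ≡ 144^2 = 20736 ≡ 12 (mod 157)
13^14 = 13^8 · 13^4 · 13^2 ≡ 12 · 144 · 12 ≡ 12 (mod 157).
So M = 12. Hiro computes K = M^17 mod 157.
12^1 ≡ 12 (mod 157)
12^2 = (12^1)^2 ≡ 12^2 = 144 ≡ 144 (mod 157)
12^4 = (12^2)^2 ≡ 144^2 = 20736 ≡ 12 (mod 157)
12^8 = (12^4)^2 ≡ 12^2 = 144 ≡ 144 (mod 157)
12^16 = (12^8)^2 ≡ 144^2 = 20736 ≡ 12 (mod 157)
12^17 = 12^16 · 12^1 ≡ 12 · 12 ≡ 144 (mod 157).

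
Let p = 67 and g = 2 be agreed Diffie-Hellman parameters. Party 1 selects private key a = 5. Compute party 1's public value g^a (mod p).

Public value = 2^5 (mod 67).
2^1 ≡ 2 (mod 67)
2^2 = (2^1)^2 ≡ 2^2 = 4 ≡ 4 (mod 67)
2^4 = (2^2)^2 ≡ 4^2 = 16 ≡ 16 (mod 67)
2^5 = 2^4 · 2^1 ≡ 16 · 2 ≡ 32 (mod 67).

32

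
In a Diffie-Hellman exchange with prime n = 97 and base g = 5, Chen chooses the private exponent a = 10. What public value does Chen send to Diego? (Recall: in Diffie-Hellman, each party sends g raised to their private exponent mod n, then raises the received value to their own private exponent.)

Public value = 5^10 mod 97.
5^1 ≡ 5 (mod 97)
5^2 = (5^1)^2 ≡ 5^2 = 25 ≡ 25 (mod 97)
5^4 = (5^2)^2 ≡ 25^2 = 625 ≡ 43 (mod 97)
5^8 = (5^4)^2 ≡ 43^2 = 1849 ≡ 6 (mod 97)
5^10 = 5^8 · 5^2 ≡ 6 · 25 ≡ 53 (mod 97).

53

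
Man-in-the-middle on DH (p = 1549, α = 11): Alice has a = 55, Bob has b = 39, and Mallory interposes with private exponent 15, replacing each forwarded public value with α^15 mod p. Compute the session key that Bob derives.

1464

Bob receives Mallory's public value M = 11^15 mod 1549 instead of the honest one.
11^1 ≡ 11 (mod 1549)
11^2 = (11^1)^2 ≡ 11^2 = 121 ≡ 121 (mod 1549)
11^4 = (11^2)^2 ≡ 121^2 = 14641 ≡ 700 (mod 1549)
11^8 = (11^4)^2 ≡ 700^2 = 490000 ≡ 516 (mod 1549)
11^15 = 11^8 · 11^4 · 11^2 · 11^1 ≡ 516 · 700 · 121 · 11 ≡ 266 (mod 1549).
So M = 266. Bob computes K = M^39 mod 1549.
266^1 ≡ 266 (mod 1549)
266^2 = (266^1)^2 ≡ 266^2 = 70756 ≡ 1051 (mod 1549)
266^4 = (266^2)^2 ≡ 1051^2 = 1104601 ≡ 164 (mod 1549)
266^8 = (266^4)^2 ≡ 164^2 = 26896 ≡ 563 (mod 1549)
266^16 = (266^8)^2 ≡ 563^2 = 316969 ≡ 973 (mod 1549)
266^32 = (266^16)^2 ≡ 973^2 = 946729 ≡ 290 (mod 1549)
266^39 = 266^32 · 266^4 · 266^2 · 266^1 ≡ 290 · 164 · 1051 · 266 ≡ 1464 (mod 1549).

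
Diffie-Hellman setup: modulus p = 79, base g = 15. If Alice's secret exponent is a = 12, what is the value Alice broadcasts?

21

Public value = 15^12 mod 79.
15^1 ≡ 15 (mod 79)
15^2 = (15^1)^2 ≡ 15^2 = 225 ≡ 67 (mod 79)
15^4 = (15^2)^2 ≡ 67^2 = 4489 ≡ 65 (mod 79)
15^8 = (15^4)^2 ≡ 65^2 = 4225 ≡ 38 (mod 79)
15^12 = 15^8 · 15^4 ≡ 38 · 65 ≡ 21 (mod 79).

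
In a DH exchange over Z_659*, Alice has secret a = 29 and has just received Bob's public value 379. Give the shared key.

175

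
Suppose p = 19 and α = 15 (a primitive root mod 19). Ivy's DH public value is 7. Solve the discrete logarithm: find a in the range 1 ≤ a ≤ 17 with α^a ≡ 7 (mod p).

12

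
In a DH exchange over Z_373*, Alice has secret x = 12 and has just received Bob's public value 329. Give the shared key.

213

Shared key K = 329^12 mod 373.
329^1 ≡ 329 (mod 373)
329^2 = (329^1)^2 ≡ 329^2 = 108241 ≡ 71 (mod 373)
329^4 = (329^2)^2 ≡ 71^2 = 5041 ≡ 192 (mod 373)
329^8 = (329^4)^2 ≡ 192^2 = 36864 ≡ 310 (mod 373)
329^12 = 329^8 · 329^4 ≡ 310 · 192 ≡ 213 (mod 373).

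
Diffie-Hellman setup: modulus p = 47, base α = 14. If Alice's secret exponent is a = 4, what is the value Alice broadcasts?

Public value = 14^4 mod 47.
14^1 ≡ 14 (mod 47)
14^2 = (14^1)^2 ≡ 14^2 = 196 ≡ 8 (mod 47)
14^4 = (14^2)^2 ≡ 8^2 = 64 ≡ 17 (mod 47)

17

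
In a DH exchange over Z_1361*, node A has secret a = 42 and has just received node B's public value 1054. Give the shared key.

Shared key K = 1054^42 mod 1361.
1054^1 ≡ 1054 (mod 1361)
1054^2 = (1054^1)^2 ≡ 1054^2 = 1110916 ≡ 340 (mod 1361)
1054^4 = (1054^2)^2 ≡ 340^2 = 115600 ≡ 1276 (mod 1361)
1054^8 = (1054^4)^2 ≡ 1276^2 = 1628176 ≡ 420 (mod 1361)
1054^16 = (1054^8)^2 ≡ 420^2 = 176400 ≡ 831 (mod 1361)
1054^32 = (1054^16)^2 ≡ 831^2 = 690561 ≡ 534 (mod 1361)
1054^42 = 1054^32 · 1054^8 · 1054^2 ≡ 534 · 420 · 340 ≡ 1092 (mod 1361).

1092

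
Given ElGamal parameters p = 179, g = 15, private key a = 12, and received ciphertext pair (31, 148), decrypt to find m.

Shared mask s = c₁^a mod p = 31^12 mod 179.
31^1 ≡ 31 (mod 179)
31^2 = (31^1)^2 ≡ 31^2 = 961 ≡ 66 (mod 179)
31^4 = (31^2)^2 ≡ 66^2 = 4356 ≡ 60 (mod 179)
31^8 = (31^4)^2 ≡ 60^2 = 3600 ≡ 20 (mod 179)
31^12 = 31^8 · 31^4 ≡ 20 · 60 ≡ 126 (mod 179).
So s = 126; s⁻¹ ≡ 27 (mod 179).
m = c₂ · s⁻¹ mod 179 = 148 · 27 mod 179 = 58.

58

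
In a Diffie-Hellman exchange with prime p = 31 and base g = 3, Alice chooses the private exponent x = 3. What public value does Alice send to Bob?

27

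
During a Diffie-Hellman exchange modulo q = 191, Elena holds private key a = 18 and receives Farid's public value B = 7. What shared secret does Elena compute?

Shared key K = 7^18 mod 191.
7^1 ≡ 7 (mod 191)
7^2 = (7^1)^2 ≡ 7^2 = 49 ≡ 49 (mod 191)
7^4 = (7^2)^2 ≡ 49^2 = 2401 ≡ 109 (mod 191)
7^8 = (7^4)^2 ≡ 109^2 = 11881 ≡ 39 (mod 191)
7^16 = (7^8)^2 ≡ 39^2 = 1521 ≡ 184 (mod 191)
7^18 = 7^16 · 7^2 ≡ 184 · 49 ≡ 39 (mod 191).

39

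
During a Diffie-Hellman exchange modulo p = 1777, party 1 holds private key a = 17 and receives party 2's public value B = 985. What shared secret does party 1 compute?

Shared key K = 985^17 mod 1777.
985^1 ≡ 985 (mod 1777)
985^2 = (985^1)^2 ≡ 985^2 = 970225 ≡ 1760 (mod 1777)
985^4 = (985^2)^2 ≡ 1760^2 = 3097600 ≡ 289 (mod 1777)
985^8 = (985^4)^2 ≡ 289^2 = 83521 ≡ 2 (mod 1777)
985^16 = (985^8)^2 ≡ 2^2 = 4 ≡ 4 (mod 1777)
985^17 = 985^16 · 985^1 ≡ 4 · 985 ≡ 386 (mod 1777).

386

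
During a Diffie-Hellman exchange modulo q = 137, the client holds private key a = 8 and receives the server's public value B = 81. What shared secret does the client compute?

72

Shared key K = 81^8 mod 137.
81^1 ≡ 81 (mod 137)
81^2 = (81^1)^2 ≡ 81^2 = 6561 ≡ 122 (mod 137)
81^4 = (81^2)^2 ≡ 122^2 = 14884 ≡ 88 (mod 137)
81^8 = (81^4)^2 ≡ 88^2 = 7744 ≡ 72 (mod 137)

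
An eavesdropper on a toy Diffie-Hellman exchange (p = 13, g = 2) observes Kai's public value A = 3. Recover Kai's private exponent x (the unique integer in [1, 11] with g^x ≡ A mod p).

4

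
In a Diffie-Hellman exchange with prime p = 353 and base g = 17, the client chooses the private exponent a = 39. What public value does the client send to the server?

128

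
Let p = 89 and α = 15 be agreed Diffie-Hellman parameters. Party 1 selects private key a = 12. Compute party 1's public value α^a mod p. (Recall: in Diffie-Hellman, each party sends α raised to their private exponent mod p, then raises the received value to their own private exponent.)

Public value = 15^12 mod 89.
15^1 ≡ 15 (mod 89)
15^2 = (15^1)^2 ≡ 15^2 = 225 ≡ 47 (mod 89)
15^4 = (15^2)^2 ≡ 47^2 = 2209 ≡ 73 (mod 89)
15^8 = (15^4)^2 ≡ 73^2 = 5329 ≡ 78 (mod 89)
15^12 = 15^8 · 15^4 ≡ 78 · 73 ≡ 87 (mod 89).

87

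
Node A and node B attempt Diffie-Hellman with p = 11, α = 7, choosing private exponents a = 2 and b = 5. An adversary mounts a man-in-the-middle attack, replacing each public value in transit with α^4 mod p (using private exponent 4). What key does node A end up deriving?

9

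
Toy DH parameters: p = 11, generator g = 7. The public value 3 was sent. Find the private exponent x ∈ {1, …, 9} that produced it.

Try successive powers of 7 modulo 11:
7^1 ≡ 7
7^2 ≡ 5
7^3 ≡ 2
7^4 ≡ 3
Found: x = 4.

4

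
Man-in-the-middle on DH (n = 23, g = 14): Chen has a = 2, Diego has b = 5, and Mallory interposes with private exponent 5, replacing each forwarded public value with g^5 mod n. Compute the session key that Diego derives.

Diego receives Mallory's public value M = 14^5 mod 23 instead of the honest one.
14^1 ≡ 14 (mod 23)
14^2 = (14^1)^2 ≡ 14^2 = 196 ≡ 12 (mod 23)
14^4 = (14^2)^2 ≡ 12^2 = 144 ≡ 6 (mod 23)
14^5 = 14^4 · 14^1 ≡ 6 · 14 ≡ 15 (mod 23).
So M = 15. Diego computes K = M^5 mod 23.
15^1 ≡ 15 (mod 23)
15^2 = (15^1)^2 ≡ 15^2 = 225 ≡ 18 (mod 23)
15^4 = (15^2)^2 ≡ 18^2 = 324 ≡ 2 (mod 23)
15^5 = 15^4 · 15^1 ≡ 2 · 15 ≡ 7 (mod 23).

7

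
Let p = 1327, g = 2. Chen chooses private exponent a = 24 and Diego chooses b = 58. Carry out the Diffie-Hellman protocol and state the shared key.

463

Chen sends A = g^a mod p = 2^24 mod 1327.
2^1 ≡ 2 (mod 1327)
2^2 = (2^1)^2 ≡ 2^2 = 4 ≡ 4 (mod 1327)
2^4 = (2^2)^2 ≡ 4^2 = 16 ≡ 16 (mod 1327)
2^8 = (2^4)^2 ≡ 16^2 = 256 ≡ 256 (mod 1327)
2^16 = (2^8)^2 ≡ 256^2 = 65536 ≡ 513 (mod 1327)
2^24 = 2^16 · 2^8 ≡ 513 · 256 ≡ 1282 (mod 1327).
So A = 1282. Diego then computes K = A^b mod p = 1282^58 mod 1327.
1282^1 ≡ 1282 (mod 1327)
1282^2 = (1282^1)^2 ≡ 1282^2 = 1643524 ≡ 698 (mod 1327)
1282^4 = (1282^2)^2 ≡ 698^2 = 487204 ≡ 195 (mod 1327)
1282^8 = (1282^4)^2 ≡ 195^2 = 38025 ≡ 869 (mod 1327)
1282^16 = (1282^8)^2 ≡ 869^2 = 755161 ≡ 98 (mod 1327)
1282^32 = (1282^16)^2 ≡ 98^2 = 9604 ≡ 315 (mod 1327)
1282^58 = 1282^32 · 1282^16 · 1282^8 · 1282^2 ≡ 315 · 98 · 869 · 698 ≡ 463 (mod 1327).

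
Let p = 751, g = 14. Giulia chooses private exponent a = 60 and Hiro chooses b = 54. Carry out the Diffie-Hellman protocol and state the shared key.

Hiro sends B = g^b mod p = 14^54 mod 751.
14^1 ≡ 14 (mod 751)
14^2 = (14^1)^2 ≡ 14^2 = 196 ≡ 196 (mod 751)
14^4 = (14^2)^2 ≡ 196^2 = 38416 ≡ 115 (mod 751)
14^8 = (14^4)^2 ≡ 115^2 = 13225 ≡ 458 (mod 751)
14^16 = (14^8)^2 ≡ 458^2 = 209764 ≡ 235 (mod 751)
14^32 = (14^16)^2 ≡ 235^2 = 55225 ≡ 402 (mod 751)
14^54 = 14^32 · 14^16 · 14^4 · 14^2 ≡ 402 · 235 · 115 · 196 ≡ 693 (mod 751).
So B = 693. Giulia then computes K = B^a mod p = 693^60 mod 751.
693^1 ≡ 693 (mod 751)
693^2 = (693^1)^2 ≡ 693^2 = 480249 ≡ 360 (mod 751)
693^4 = (693^2)^2 ≡ 360^2 = 129600 ≡ 428 (mod 751)
693^8 = (693^4)^2 ≡ 428^2 = 183184 ≡ 691 (mod 751)
693^16 = (693^8)^2 ≡ 691^2 = 477481 ≡ 596 (mod 751)
693^32 = (693^16)^2 ≡ 596^2 = 355216 ≡ 744 (mod 751)
693^60 = 693^32 · 693^16 · 693^8 · 693^4 ≡ 744 · 596 · 691 · 428 ≡ 51 (mod 751).

51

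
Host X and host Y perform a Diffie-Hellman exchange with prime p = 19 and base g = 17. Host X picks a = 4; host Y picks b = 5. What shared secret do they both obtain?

Host Y sends B = g^b mod p = 17^5 mod 19.
17^1 ≡ 17 (mod 19)
17^2 = (17^1)^2 ≡ 17^2 = 289 ≡ 4 (mod 19)
17^4 = (17^2)^2 ≡ 4^2 = 16 ≡ 16 (mod 19)
17^5 = 17^4 · 17^1 ≡ 16 · 17 ≡ 6 (mod 19).
So B = 6. Host X then computes K = B^a mod p = 6^4 mod 19.
6^1 ≡ 6 (mod 19)
6^2 = (6^1)^2 ≡ 6^2 = 36 ≡ 17 (mod 19)
6^4 = (6^2)^2 ≡ 17^2 = 289 ≡ 4 (mod 19)

4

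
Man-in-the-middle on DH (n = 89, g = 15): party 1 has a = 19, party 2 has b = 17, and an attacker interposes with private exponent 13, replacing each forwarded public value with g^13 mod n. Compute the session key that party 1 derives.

28

Party 1 receives an attacker's public value M = 15^13 mod 89 instead of the honest one.
15^1 ≡ 15 (mod 89)
15^2 = (15^1)^2 ≡ 15^2 = 225 ≡ 47 (mod 89)
15^4 = (15^2)^2 ≡ 47^2 = 2209 ≡ 73 (mod 89)
15^8 = (15^4)^2 ≡ 73^2 = 5329 ≡ 78 (mod 89)
15^13 = 15^8 · 15^4 · 15^1 ≡ 78 · 73 · 15 ≡ 59 (mod 89).
So M = 59. Party 1 computes K = M^19 mod 89.
59^1 ≡ 59 (mod 89)
59^2 = (59^1)^2 ≡ 59^2 = 3481 ≡ 10 (mod 89)
59^4 = (59^2)^2 ≡ 10^2 = 100 ≡ 11 (mod 89)
59^8 = (59^4)^2 ≡ 11^2 = 121 ≡ 32 (mod 89)
59^16 = (59^8)^2 ≡ 32^2 = 1024 ≡ 45 (mod 89)
59^19 = 59^16 · 59^2 · 59^1 ≡ 45 · 10 · 59 ≡ 28 (mod 89).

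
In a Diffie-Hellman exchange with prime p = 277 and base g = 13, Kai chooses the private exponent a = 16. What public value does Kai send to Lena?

Public value = 13^16 (mod 277).
13^1 ≡ 13 (mod 277)
13^2 = (13^1)^2 ≡ 13^2 = 169 ≡ 169 (mod 277)
13^4 = (13^2)^2 ≡ 169^2 = 28561 ≡ 30 (mod 277)
13^8 = (13^4)^2 ≡ 30^2 = 900 ≡ 69 (mod 277)
13^16 = (13^8)^2 ≡ 69^2 = 4761 ≡ 52 (mod 277)

52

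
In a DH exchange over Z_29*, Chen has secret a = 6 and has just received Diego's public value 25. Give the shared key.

7

Shared key K = 25^6 mod 29.
25^1 ≡ 25 (mod 29)
25^2 = (25^1)^2 ≡ 25^2 = 625 ≡ 16 (mod 29)
25^4 = (25^2)^2 ≡ 16^2 = 256 ≡ 24 (mod 29)
25^6 = 25^4 · 25^2 ≡ 24 · 16 ≡ 7 (mod 29).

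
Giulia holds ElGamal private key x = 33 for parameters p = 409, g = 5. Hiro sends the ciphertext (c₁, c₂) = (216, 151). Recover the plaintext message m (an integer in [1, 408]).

305

Shared mask s = c₁^x mod p = 216^33 mod 409.
216^1 ≡ 216 (mod 409)
216^2 = (216^1)^2 ≡ 216^2 = 46656 ≡ 30 (mod 409)
216^4 = (216^2)^2 ≡ 30^2 = 900 ≡ 82 (mod 409)
216^8 = (216^4)^2 ≡ 82^2 = 6724 ≡ 180 (mod 409)
216^16 = (216^8)^2 ≡ 180^2 = 32400 ≡ 89 (mod 409)
216^32 = (216^16)^2 ≡ 89^2 = 7921 ≡ 150 (mod 409)
216^33 = 216^32 · 216^1 ≡ 150 · 216 ≡ 89 (mod 409).
So s = 89; s⁻¹ ≡ 216 (mod 409).
m = c₂ · s⁻¹ mod 409 = 151 · 216 mod 409 = 305.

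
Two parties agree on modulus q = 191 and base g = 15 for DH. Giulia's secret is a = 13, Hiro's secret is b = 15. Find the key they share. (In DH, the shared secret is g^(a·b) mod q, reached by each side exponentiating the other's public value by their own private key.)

Giulia sends A = g^a mod q = 15^13 mod 191.
15^1 ≡ 15 (mod 191)
15^2 = (15^1)^2 ≡ 15^2 = 225 ≡ 34 (mod 191)
15^4 = (15^2)^2 ≡ 34^2 = 1156 ≡ 10 (mod 191)
15^8 = (15^4)^2 ≡ 10^2 = 100 ≡ 100 (mod 191)
15^13 = 15^8 · 15^4 · 15^1 ≡ 100 · 10 · 15 ≡ 102 (mod 191).
So A = 102. Hiro then computes K = A^b mod q = 102^15 mod 191.
102^1 ≡ 102 (mod 191)
102^2 = (102^1)^2 ≡ 102^2 = 10404 ≡ 90 (mod 191)
102^4 = (102^2)^2 ≡ 90^2 = 8100 ≡ 78 (mod 191)
102^8 = (102^4)^2 ≡ 78^2 = 6084 ≡ 163 (mod 191)
102^15 = 102^8 · 102^4 · 102^2 · 102^1 ≡ 163 · 78 · 90 · 102 ≡ 150 (mod 191).

150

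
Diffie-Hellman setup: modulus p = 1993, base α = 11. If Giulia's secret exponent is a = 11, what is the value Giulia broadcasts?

Public value = 11^11 mod 1993.
11^1 ≡ 11 (mod 1993)
11^2 = (11^1)^2 ≡ 11^2 = 121 ≡ 121 (mod 1993)
11^4 = (11^2)^2 ≡ 121^2 = 14641 ≡ 690 (mod 1993)
11^8 = (11^4)^2 ≡ 690^2 = 476100 ≡ 1766 (mod 1993)
11^11 = 11^8 · 11^2 · 11^1 ≡ 1766 · 121 · 11 ≡ 799 (mod 1993).

799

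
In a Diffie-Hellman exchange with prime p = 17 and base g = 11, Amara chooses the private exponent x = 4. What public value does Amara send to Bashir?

4

Public value = 11^4 (mod 17).
11^1 ≡ 11 (mod 17)
11^2 = (11^1)^2 ≡ 11^2 = 121 ≡ 2 (mod 17)
11^4 = (11^2)^2 ≡ 2^2 = 4 ≡ 4 (mod 17)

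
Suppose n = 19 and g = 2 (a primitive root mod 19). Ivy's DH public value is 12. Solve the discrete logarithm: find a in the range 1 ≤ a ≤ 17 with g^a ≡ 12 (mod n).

Try successive powers of 2 modulo 19:
2^1 ≡ 2
2^2 ≡ 4
2^3 ≡ 8
2^4 ≡ 16
2^5 ≡ 13
2^6 ≡ 7
2^7 ≡ 14
2^8 ≡ 9
2^9 ≡ 18
2^10 ≡ 17
2^11 ≡ 15
2^12 ≡ 11
2^13 ≡ 3
2^14 ≡ 6
2^15 ≡ 12
Found: a = 15.

15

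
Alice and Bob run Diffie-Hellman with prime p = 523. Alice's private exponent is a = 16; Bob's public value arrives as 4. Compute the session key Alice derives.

Shared key K = 4^16 mod 523.
4^1 ≡ 4 (mod 523)
4^2 = (4^1)^2 ≡ 4^2 = 16 ≡ 16 (mod 523)
4^4 = (4^2)^2 ≡ 16^2 = 256 ≡ 256 (mod 523)
4^8 = (4^4)^2 ≡ 256^2 = 65536 ≡ 161 (mod 523)
4^16 = (4^8)^2 ≡ 161^2 = 25921 ≡ 294 (mod 523)

294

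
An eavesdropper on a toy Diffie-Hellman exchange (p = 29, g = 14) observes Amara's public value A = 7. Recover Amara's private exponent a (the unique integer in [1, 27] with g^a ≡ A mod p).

16

Try successive powers of 14 modulo 29:
14^1 ≡ 14
14^2 ≡ 22
14^3 ≡ 18
14^4 ≡ 20
14^5 ≡ 19
14^6 ≡ 5
14^7 ≡ 12
14^8 ≡ 23
14^9 ≡ 3
14^10 ≡ 13
14^11 ≡ 8
14^12 ≡ 25
14^13 ≡ 2
14^14 ≡ 28
14^15 ≡ 15
14^16 ≡ 7
Found: a = 16.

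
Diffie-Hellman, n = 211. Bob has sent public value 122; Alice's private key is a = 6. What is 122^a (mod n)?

Shared key K = 122^6 mod 211.
122^1 ≡ 122 (mod 211)
122^2 = (122^1)^2 ≡ 122^2 = 14884 ≡ 114 (mod 211)
122^4 = (122^2)^2 ≡ 114^2 = 12996 ≡ 125 (mod 211)
122^6 = 122^4 · 122^2 ≡ 125 · 114 ≡ 113 (mod 211).

113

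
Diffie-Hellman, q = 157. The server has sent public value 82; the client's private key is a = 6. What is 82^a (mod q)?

99

Shared key K = 82^6 mod 157.
82^1 ≡ 82 (mod 157)
82^2 = (82^1)^2 ≡ 82^2 = 6724 ≡ 130 (mod 157)
82^4 = (82^2)^2 ≡ 130^2 = 16900 ≡ 101 (mod 157)
82^6 = 82^4 · 82^2 ≡ 101 · 130 ≡ 99 (mod 157).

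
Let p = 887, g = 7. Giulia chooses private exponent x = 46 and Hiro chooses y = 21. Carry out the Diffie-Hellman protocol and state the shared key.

688

Hiro sends B = g^y mod p = 7^21 mod 887.
7^1 ≡ 7 (mod 887)
7^2 = (7^1)^2 ≡ 7^2 = 49 ≡ 49 (mod 887)
7^4 = (7^2)^2 ≡ 49^2 = 2401 ≡ 627 (mod 887)
7^8 = (7^4)^2 ≡ 627^2 = 393129 ≡ 188 (mod 887)
7^16 = (7^8)^2 ≡ 188^2 = 35344 ≡ 751 (mod 887)
7^21 = 7^16 · 7^4 · 7^1 ≡ 751 · 627 · 7 ≡ 47 (mod 887).
So B = 47. Giulia then computes K = B^x mod p = 47^46 mod 887.
47^1 ≡ 47 (mod 887)
47^2 = (47^1)^2 ≡ 47^2 = 2209 ≡ 435 (mod 887)
47^4 = (47^2)^2 ≡ 435^2 = 189225 ≡ 294 (mod 887)
47^8 = (47^4)^2 ≡ 294^2 = 86436 ≡ 397 (mod 887)
47^16 = (47^8)^2 ≡ 397^2 = 157609 ≡ 610 (mod 887)
47^32 = (47^16)^2 ≡ 610^2 = 372100 ≡ 447 (mod 887)
47^46 = 47^32 · 47^8 · 47^4 · 47^2 ≡ 447 · 397 · 294 · 435 ≡ 688 (mod 887).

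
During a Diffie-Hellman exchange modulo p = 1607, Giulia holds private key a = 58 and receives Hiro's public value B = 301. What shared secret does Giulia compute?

1345

Shared key K = 301^58 mod 1607.
301^1 ≡ 301 (mod 1607)
301^2 = (301^1)^2 ≡ 301^2 = 90601 ≡ 609 (mod 1607)
301^4 = (301^2)^2 ≡ 609^2 = 370881 ≡ 1271 (mod 1607)
301^8 = (301^4)^2 ≡ 1271^2 = 1615441 ≡ 406 (mod 1607)
301^16 = (301^8)^2 ≡ 406^2 = 164836 ≡ 922 (mod 1607)
301^32 = (301^16)^2 ≡ 922^2 = 850084 ≡ 1588 (mod 1607)
301^58 = 301^32 · 301^16 · 301^8 · 301^2 ≡ 1588 · 922 · 406 · 609 ≡ 1345 (mod 1607).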